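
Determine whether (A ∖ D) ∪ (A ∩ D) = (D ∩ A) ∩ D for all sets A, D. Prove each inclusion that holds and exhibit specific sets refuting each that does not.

(⊆) This inclusion fails. Take A = {1}, D = ∅; then 1 ∈ (A ∖ D) ∪ (A ∩ D) but 1 ∉ (D ∩ A) ∩ D.

(⊇) Let x ∈ (D ∩ A) ∩ D. Then x ∈ A ∩ D, from which x ∈ (A ∖ D) ∪ (A ∩ D).

The sets are not equal: only the reverse inclusion holds.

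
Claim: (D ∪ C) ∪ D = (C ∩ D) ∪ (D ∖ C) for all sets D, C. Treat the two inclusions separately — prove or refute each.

Only the reverse inclusion holds.

Forward inclusion. This inclusion fails. Take D = ∅, C = {1}; then 1 ∈ (D ∪ C) ∪ D but 1 ∉ (C ∩ D) ∪ (D ∖ C).

Reverse inclusion. Let x ∈ (C ∩ D) ∪ (D ∖ C). Then either x ∈ D and x ∉ C; or x ∈ D ∩ C. In each case x ∈ (D ∪ C) ∪ D, so (C ∩ D) ∪ (D ∖ C) ⊆ (D ∪ C) ∪ D.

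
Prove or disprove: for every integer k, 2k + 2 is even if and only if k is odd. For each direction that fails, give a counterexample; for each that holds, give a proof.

Not equivalent: only (⇐) holds.

[⇒] This fails: take k = 2. Then 2k + 2 = 6, which is even, yet k = 2 is even, not odd.

[⇐] Suppose k is odd. Since 2 is even, 2k is even for every k, so 2k + 2 has the same parity as 2, which is even. Hence 2k + 2 is even.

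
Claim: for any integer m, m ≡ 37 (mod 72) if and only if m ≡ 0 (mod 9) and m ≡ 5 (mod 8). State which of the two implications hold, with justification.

Neither direction holds.

(⇒) This fails: m = 37 gives 37 ≡ 37 (mod 72) but 37 ≡ 1 (mod 9), so the conjunction on the right does not hold.

(⇐) This fails: m = 45 satisfies both congruences on the right (45 ≡ 0 mod 9 and 45 ≡ 5 mod 8) yet 45 ≡ 45 (mod 72), not 37.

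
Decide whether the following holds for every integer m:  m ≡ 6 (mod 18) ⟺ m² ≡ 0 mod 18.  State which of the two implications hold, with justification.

Only the forward implication holds.

[⇒] Suppose m ≡ 6 (mod 18). Write m = 18j + 6. Then (18j + 6)² = 324j² + 216j + 36 = 18(18j² + 12j + 2) + 0, so m² ≡ 0 (mod 18).

[⇐] This fails: take m = 0. Then 0² = 0 ≡ 0 (mod 18), yet 0 ≡ 0 (mod 18), not 6.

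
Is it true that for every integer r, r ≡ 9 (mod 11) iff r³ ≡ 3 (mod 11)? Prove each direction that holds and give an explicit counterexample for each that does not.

(⟸) Suppose r³ ≡ 3 (mod 11). The only residue r in {0, …, 10} with r³ ≡ 3 (mod 11) is r = 9, so r ≡ 9 (mod 11).

(⟹) Suppose r ≡ 9 (mod 11). Write r = 11j + 9. Then (11j + 9)³ = 1331j³ + 3267j² + 2673j + 729 = 11(121j³ + 297j² + 243j + 66) + 3, so r³ ≡ 3 (mod 11).

The biconditional holds.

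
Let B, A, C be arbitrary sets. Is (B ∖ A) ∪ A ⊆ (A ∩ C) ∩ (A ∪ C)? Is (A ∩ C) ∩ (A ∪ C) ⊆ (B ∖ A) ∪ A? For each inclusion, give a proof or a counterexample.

(⊆) This inclusion fails. Take B = {1}, A = ∅, C = ∅; then 1 ∈ (B ∖ A) ∪ A but 1 ∉ (A ∩ C) ∩ (A ∪ C).

(⊇) Let x ∈ (A ∩ C) ∩ (A ∪ C). Then either x ∈ A ∩ C and x ∉ B; or x ∈ B ∩ A ∩ C. In each case x ∈ (B ∖ A) ∪ A, so (A ∩ C) ∩ (A ∪ C) ⊆ (B ∖ A) ∪ A.

(⊆) fails; (⊇) holds.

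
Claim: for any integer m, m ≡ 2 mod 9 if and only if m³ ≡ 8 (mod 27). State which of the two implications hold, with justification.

Both directions hold; the statement is true.

(⇒) Suppose m ≡ 2 (mod 9). Working modulo 27, m ∈ {2, 11, 20}; for each such r, r³ ≡ 8 (mod 27).

(⇐) Conversely, the residues r modulo 27 with r³ ≡ 8 (mod 27) are exactly {2, 11, 20}, and each is ≡ 2 (mod 9).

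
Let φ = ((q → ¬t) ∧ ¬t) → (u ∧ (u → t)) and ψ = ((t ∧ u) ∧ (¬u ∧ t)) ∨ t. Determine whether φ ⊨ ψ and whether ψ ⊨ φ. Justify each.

Both implications hold.

Forward direction. Assume the antecedent. If u is true, the antecedent forces (u = T, q = F, t = T) or (u = T, q = T, t = T), and ((t ∧ u) ∧ (¬u ∧ t)) ∨ t holds there. If u is false, the antecedent forces (u = F, q = F, t = T) or (u = F, q = T, t = T), and ((t ∧ u) ∧ (¬u ∧ t)) ∨ t holds there. Either way ((t ∧ u) ∧ (¬u ∧ t)) ∨ t holds.

Converse. Assume the antecedent. If u is true, the antecedent forces (u = T, q = F, t = T) or (u = T, q = T, t = T), and the consequent holds there. If u is false, the antecedent forces (u = F, q = F, t = T) or (u = F, q = T, t = T), and the consequent holds there. Either way the consequent holds.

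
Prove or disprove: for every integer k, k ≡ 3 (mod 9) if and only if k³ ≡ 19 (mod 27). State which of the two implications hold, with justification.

[⇒] This fails: take k = 3. Then 3 ≡ 3 (mod 9), but 3³ = 27 ≡ 0 (mod 27), not 19.

[⇐] This fails: take k = 7. Then 7³ = 343 ≡ 19 (mod 27), yet 7 ≡ 7 (mod 9), not 3.

(⇒) fails and (⇐) fails.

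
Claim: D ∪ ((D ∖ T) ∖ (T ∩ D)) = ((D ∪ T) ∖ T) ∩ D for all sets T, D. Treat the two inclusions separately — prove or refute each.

Reverse inclusion. Let x ∈ ((D ∪ T) ∖ T) ∩ D. Then x ∈ D and x ∉ T, from which x ∈ D ∪ ((D ∖ T) ∖ (T ∩ D)).

Forward inclusion. This inclusion fails. Take T = {1}, D = {1}; then 1 ∈ D ∪ ((D ∖ T) ∖ (T ∩ D)) but 1 ∉ ((D ∪ T) ∖ T) ∩ D.

Only the reverse inclusion holds.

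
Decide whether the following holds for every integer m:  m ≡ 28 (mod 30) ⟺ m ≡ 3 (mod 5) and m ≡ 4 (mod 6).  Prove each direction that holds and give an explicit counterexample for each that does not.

Both directions hold.

(⇒) Suppose m ≡ 28 (mod 30); write m = 30j + 28. Since 5 ∣ 30, reducing mod 5 gives m ≡ 28 ≡ 3 (mod 5); since 6 ∣ 30, reducing mod 6 gives m ≡ 28 ≡ 4 (mod 6).

(⇐) Conversely, if m ≡ 3 (mod 5) and m ≡ 4 (mod 6), then by the Chinese remainder theorem m ≡ 28 (mod 30). This is exactly m ≡ 28 (mod 30).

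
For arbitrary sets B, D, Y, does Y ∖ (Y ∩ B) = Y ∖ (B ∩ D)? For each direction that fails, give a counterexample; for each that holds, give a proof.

(⟹) Let x ∈ Y ∖ (Y ∩ B). Then either x ∈ Y and x ∉ B, D; or x ∈ D ∩ Y and x ∉ B. In each case x ∈ Y ∖ (B ∩ D), so Y ∖ (Y ∩ B) ⊆ Y ∖ (B ∩ D).

(⟸) This inclusion fails. Take B = {1}, D = ∅, Y = {1}; then 1 ∈ Y ∖ (B ∩ D) but 1 ∉ Y ∖ (Y ∩ B).

Only the forward inclusion holds.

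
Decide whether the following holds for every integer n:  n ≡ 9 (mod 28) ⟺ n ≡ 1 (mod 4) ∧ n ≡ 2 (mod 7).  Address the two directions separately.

[⇒] Suppose n ≡ 9 (mod 28); write n = 28j + 9. Since 4 ∣ 28, reducing mod 4 gives n ≡ 9 ≡ 1 (mod 4); since 7 ∣ 28, reducing mod 7 gives n ≡ 9 ≡ 2 (mod 7).

[⇐] Conversely, if n ≡ 1 (mod 4) and n ≡ 2 (mod 7), then by the Chinese remainder theorem n ≡ 9 (mod 28). This is exactly n ≡ 9 (mod 28).

Both directions hold.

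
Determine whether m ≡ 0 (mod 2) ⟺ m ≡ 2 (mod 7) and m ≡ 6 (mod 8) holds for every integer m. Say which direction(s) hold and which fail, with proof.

(←) If m ≡ 2 (mod 7) and m ≡ 6 (mod 8), then by the Chinese remainder theorem m ≡ 30 (mod 56). Since 30 ≡ 0 (mod 2) and 2 ∣ 56, we get m ≡ 0 (mod 2).

(→) This fails: m = 0 gives 0 ≡ 0 (mod 2) but 0 ≡ 0 (mod 7), so the conjunction on the right does not hold.

Only the reverse direction holds.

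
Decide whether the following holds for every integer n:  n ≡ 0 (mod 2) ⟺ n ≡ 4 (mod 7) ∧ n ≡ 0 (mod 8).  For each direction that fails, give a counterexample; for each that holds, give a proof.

(→) This fails: n = 0 gives 0 ≡ 0 (mod 2) but 0 ≡ 0 (mod 7), so the conjunction on the right does not hold.

(←) Conversely, if n ≡ 4 (mod 7) and n ≡ 0 (mod 8), then by the Chinese remainder theorem n ≡ 32 (mod 56). Since 32 ≡ 0 (mod 2) and 2 ∣ 56, we get n ≡ 0 (mod 2).

The forward direction fails; the converse holds.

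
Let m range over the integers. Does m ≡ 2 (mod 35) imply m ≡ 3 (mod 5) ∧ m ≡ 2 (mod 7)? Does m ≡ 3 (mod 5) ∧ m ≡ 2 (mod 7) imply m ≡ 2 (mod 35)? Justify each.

(→) This fails: m = 2 gives 2 ≡ 2 (mod 35) but 2 ≡ 2 (mod 5), so the conjunction on the right does not hold.

(←) This fails: m = 23 satisfies both congruences on the right (23 ≡ 3 mod 5 and 23 ≡ 2 mod 7) yet 23 ≡ 23 (mod 35), not 2.

Both directions fail.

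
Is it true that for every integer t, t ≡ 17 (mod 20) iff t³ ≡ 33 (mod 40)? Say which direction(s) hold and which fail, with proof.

(→) This fails: take t = 37. Then 37 ≡ 17 (mod 20), but 37³ = 50653 ≡ 13 (mod 40), not 33.

(←) Conversely, the residues r modulo 40 with r³ ≡ 33 (mod 40) are exactly {17}, and each is ≡ 17 (mod 20).

Only the reverse direction holds.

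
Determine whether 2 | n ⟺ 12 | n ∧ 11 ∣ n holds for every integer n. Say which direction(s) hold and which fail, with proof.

Only the reverse direction holds.

[⇐] Suppose 12 ∣ n and 11 ∣ n. Any common multiple of 12 and 11 is a multiple of their lcm; here gcd(12, 11) = 1, so lcm(12, 11) = 12·11 = 132, so 132 ∣ n. Since 2 ∣ 132, it follows that 2 ∣ n.

[⇒] This fails: take n = 2. Certainly 2 ∣ 2, but 12 ∤ 2.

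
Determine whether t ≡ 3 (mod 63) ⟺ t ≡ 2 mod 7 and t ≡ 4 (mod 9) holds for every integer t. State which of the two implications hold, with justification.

Neither implication holds.

Forward direction. This fails: t = 3 gives 3 ≡ 3 (mod 63) but 3 ≡ 3 (mod 7), so the conjunction on the right does not hold.

Converse. This fails: t = 58 satisfies both congruences on the right (58 ≡ 2 mod 7 and 58 ≡ 4 mod 9) yet 58 ≡ 58 (mod 63), not 3.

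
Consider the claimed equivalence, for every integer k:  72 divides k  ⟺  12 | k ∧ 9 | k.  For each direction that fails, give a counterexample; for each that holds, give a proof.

(⇒) If 72 ∣ k, write k = 72q. Since 72 = 6·12, k = 12·(6q), so 12 ∣ k; and since 72 = 8·9, k = 9·(8q), so 9 ∣ k.

(⇐) This fails: take k = 36. Both 12 ∣ 36 and 9 ∣ 36, yet 36 is not a multiple of 72 (since 36 = 0·72 + 36), so 72 ∤ 36.

(⇒) holds; (⇐) fails.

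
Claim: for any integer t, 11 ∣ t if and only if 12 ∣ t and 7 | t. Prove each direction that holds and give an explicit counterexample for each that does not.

Neither direction holds.

(→) This fails: take t = 11. Certainly 11 ∣ 11, but 12 ∤ 11.

(←) This fails: take t = 84. Both 12 ∣ 84 and 7 ∣ 84, yet 84 is not a multiple of 11 (since 84 = 7·11 + 7), so 11 ∤ 84.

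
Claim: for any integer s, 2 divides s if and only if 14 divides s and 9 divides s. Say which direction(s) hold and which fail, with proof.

The forward direction fails; the converse holds.

(←) Suppose 14 ∣ s and 9 ∣ s. Any common multiple of 14 and 9 is a multiple of their lcm; here gcd(14, 9) = 1, so lcm(14, 9) = 14·9 = 126, so 126 ∣ s. Since 2 ∣ 126, it follows that 2 ∣ s.

(→) This fails: take s = 2. Certainly 2 ∣ 2, but 14 ∤ 2.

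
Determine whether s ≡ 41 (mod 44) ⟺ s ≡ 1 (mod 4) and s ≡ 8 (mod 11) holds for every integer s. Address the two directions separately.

Both directions hold.

(⟹) Suppose s ≡ 41 (mod 44); write s = 44j + 41. Since 4 ∣ 44, reducing mod 4 gives s ≡ 41 ≡ 1 (mod 4); since 11 ∣ 44, reducing mod 11 gives s ≡ 41 ≡ 8 (mod 11).

(⟸) Conversely, if s ≡ 1 (mod 4) and s ≡ 8 (mod 11), then by the Chinese remainder theorem s ≡ 41 (mod 44). This is exactly s ≡ 41 (mod 44).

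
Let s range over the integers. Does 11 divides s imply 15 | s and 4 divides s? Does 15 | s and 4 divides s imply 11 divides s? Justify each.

(⇒) fails and (⇐) fails.

(⟹) This fails: take s = 11. Certainly 11 ∣ 11, but 15 ∤ 11.

(⟸) This fails: take s = 60. Both 15 ∣ 60 and 4 ∣ 60, yet 60 is not a multiple of 11 (since 60 = 5·11 + 5), so 11 ∤ 60.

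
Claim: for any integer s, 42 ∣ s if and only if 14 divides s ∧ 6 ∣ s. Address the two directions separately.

(⇒) If 42 ∣ s, write s = 42q. Since 42 = 3·14, s = 14·(3q), so 14 ∣ s; and since 42 = 7·6, s = 6·(7q), so 6 ∣ s.

(⇐) Suppose 14 ∣ s and 6 ∣ s. Any common multiple of 14 and 6 is a multiple of their lcm; here lcm(14, 6) = 14·6/gcd(14, 6) = 84/2 = 42, so 42 ∣ s.

The biconditional holds.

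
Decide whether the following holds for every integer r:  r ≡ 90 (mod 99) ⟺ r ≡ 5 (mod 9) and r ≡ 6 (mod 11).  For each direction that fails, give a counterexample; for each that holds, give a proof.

(→) This fails: r = 90 gives 90 ≡ 90 (mod 99) but 90 ≡ 0 (mod 9), so the conjunction on the right does not hold.

(←) This fails: r = 50 satisfies both congruences on the right (50 ≡ 5 mod 9 and 50 ≡ 6 mod 11) yet 50 ≡ 50 (mod 99), not 90.

Neither direction holds.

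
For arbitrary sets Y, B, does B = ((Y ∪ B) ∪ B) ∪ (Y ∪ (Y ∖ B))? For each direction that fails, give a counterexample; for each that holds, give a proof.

(⊇) This inclusion fails. Take Y = {1}, B = ∅; then 1 ∈ ((Y ∪ B) ∪ B) ∪ (Y ∪ (Y ∖ B)) but 1 ∉ B.

(⊆) Let x ∈ B. Then either x ∈ B and x ∉ Y; or x ∈ Y ∩ B. In each case x ∈ ((Y ∪ B) ∪ B) ∪ (Y ∪ (Y ∖ B)), so B ⊆ ((Y ∪ B) ∪ B) ∪ (Y ∪ (Y ∖ B)).

Only the forward inclusion holds.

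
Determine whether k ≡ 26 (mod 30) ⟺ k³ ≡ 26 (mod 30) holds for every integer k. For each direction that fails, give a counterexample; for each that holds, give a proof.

The biconditional holds.

(→) Suppose k ≡ 26 (mod 30). Write k = 30j + 26. Then (30j + 26)³ = 27000j³ + 70200j² + 60840j + 17576 = 30(900j³ + 2340j² + 2028j + 585) + 26, so k³ ≡ 26 (mod 30).

(←) Conversely, suppose k³ ≡ 26 (mod 30). The only residue r in {0, …, 29} with r³ ≡ 26 (mod 30) is r = 26, so k ≡ 26 (mod 30).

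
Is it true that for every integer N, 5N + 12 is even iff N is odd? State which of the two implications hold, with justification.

(→) This fails: N = 6 gives 5N + 12 = 42, which is even, but 6 is even, not odd.

(←) This also fails: N = 5 is odd, but 5N + 12 = 37 is odd, not even.

Neither direction holds.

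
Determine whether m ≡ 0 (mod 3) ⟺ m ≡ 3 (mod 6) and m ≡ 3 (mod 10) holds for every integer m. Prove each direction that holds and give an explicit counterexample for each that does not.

(⟹) This fails: m = 0 gives 0 ≡ 0 (mod 3) but 0 ≡ 0 (mod 6), so the conjunction on the right does not hold.

(⟸) Conversely, if m ≡ 3 (mod 6) and m ≡ 3 (mod 10), then by the Chinese remainder theorem m ≡ 3 (mod 30). Since 3 ≡ 0 (mod 3) and 3 ∣ 30, we get m ≡ 0 (mod 3).

Only the converse holds.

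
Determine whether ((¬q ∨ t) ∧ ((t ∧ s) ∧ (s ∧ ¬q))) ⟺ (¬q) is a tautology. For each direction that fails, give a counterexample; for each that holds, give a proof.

(⟹) Assume the antecedent. If t is true, the antecedent forces (t = T, s = T, q = F), and ¬q holds there. If t is false, the antecedent cannot hold. Either way ¬q holds.

(⟸) This fails. Under t = F, s = F, q = F, the left side is false but the right side is true.

Only the forward implication holds.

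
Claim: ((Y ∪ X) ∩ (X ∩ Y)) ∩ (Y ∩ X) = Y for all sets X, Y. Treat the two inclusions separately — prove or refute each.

The sets are not equal: only the forward inclusion holds.

(⟹) Let x ∈ ((Y ∪ X) ∩ (X ∩ Y)) ∩ (Y ∩ X). Then x ∈ X ∩ Y, from which x ∈ Y.

(⟸) This inclusion fails. Take X = ∅, Y = {1}; then 1 ∈ Y but 1 ∉ ((Y ∪ X) ∩ (X ∩ Y)) ∩ (Y ∩ X).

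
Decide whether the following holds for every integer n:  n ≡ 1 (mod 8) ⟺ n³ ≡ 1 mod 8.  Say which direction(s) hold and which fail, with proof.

Both implications hold.

(⟹) Suppose n ≡ 1 (mod 8). Write n = 8j + 1. Then (8j + 1)³ = 512j³ + 192j² + 24j + 1 = 8(64j³ + 24j² + 3j) + 1, so n³ ≡ 1 (mod 8).

(⟸) For the converse, argue contrapositively. If n ≢ 1 (mod 8), then n is congruent to one of 0, 2, 3, 4, 5, 6, 7 modulo 8, and these give n³ ≡ 0, 0, 3, 0, 5, 0, 7 respectively — never 1.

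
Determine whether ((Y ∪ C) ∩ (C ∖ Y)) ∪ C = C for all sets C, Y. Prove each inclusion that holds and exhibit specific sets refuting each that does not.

Both inclusions hold; the sets are equal.

Forward inclusion. Let x ∈ ((Y ∪ C) ∩ (C ∖ Y)) ∪ C. Then either x ∈ C and x ∉ Y; or x ∈ C ∩ Y. In each case x ∈ C, so ((Y ∪ C) ∩ (C ∖ Y)) ∪ C ⊆ C.

Reverse inclusion. Let x ∈ C. Then either x ∈ C and x ∉ Y; or x ∈ C ∩ Y. In each case x ∈ ((Y ∪ C) ∩ (C ∖ Y)) ∪ C, so C ⊆ ((Y ∪ C) ∩ (C ∖ Y)) ∪ C.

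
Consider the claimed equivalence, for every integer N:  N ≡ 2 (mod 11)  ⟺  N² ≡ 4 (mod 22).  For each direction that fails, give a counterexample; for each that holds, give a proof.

Forward direction. This fails: take N = 13. Then 13 ≡ 2 (mod 11), but 13² = 169 ≡ 15 (mod 22), not 4.

Converse. This fails: take N = 20. Then 20² = 400 ≡ 4 (mod 22), yet 20 ≡ 9 (mod 11), not 2.

(⇒) fails and (⇐) fails.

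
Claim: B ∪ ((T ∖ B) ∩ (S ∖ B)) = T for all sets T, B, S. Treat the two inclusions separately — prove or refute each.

Neither inclusion holds.

Forward inclusion. This inclusion fails. Take T = ∅, B = {1}, S = ∅; then 1 ∈ B ∪ ((T ∖ B) ∩ (S ∖ B)) but 1 ∉ T.

Reverse inclusion. This inclusion fails. Take T = {1}, B = ∅, S = ∅; then 1 ∈ T but 1 ∉ B ∪ ((T ∖ B) ∩ (S ∖ B)).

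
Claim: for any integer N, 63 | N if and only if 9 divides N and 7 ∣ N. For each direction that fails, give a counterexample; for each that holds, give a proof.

(⇒) If 63 ∣ N, write N = 63q. Since 63 = 7·9, N = 9·(7q), so 9 ∣ N; and since 63 = 9·7, N = 7·(9q), so 7 ∣ N.

(⇐) Suppose 9 ∣ N and 7 ∣ N. Any common multiple of 9 and 7 is a multiple of their lcm; here gcd(9, 7) = 1, so lcm(9, 7) = 9·7 = 63, so 63 ∣ N.

Both implications hold.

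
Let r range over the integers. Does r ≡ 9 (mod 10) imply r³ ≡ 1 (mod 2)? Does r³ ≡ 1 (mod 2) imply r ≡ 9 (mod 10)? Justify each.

[⇐] This fails: take r = 1. Then 1³ = 1 ≡ 1 (mod 2), yet 1 ≡ 1 (mod 10), not 9.

[⇒] Suppose r ≡ 9 (mod 10). Then r³ ≡ 9³ = 729 (mod 10), and since 2 ∣ 10, also r³ ≡ 1 (mod 2).

Not equivalent: only (⇒) holds.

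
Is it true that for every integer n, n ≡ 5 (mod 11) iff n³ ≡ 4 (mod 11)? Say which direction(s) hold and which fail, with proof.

The biconditional holds.

[⇒] Suppose n ≡ 5 (mod 11). Write n = 11j + 5. Then (11j + 5)³ = 1331j³ + 1815j² + 825j + 125 = 11(121j³ + 165j² + 75j + 11) + 4, so n³ ≡ 4 (mod 11).

[⇐] For the converse, argue contrapositively. If n ≢ 5 (mod 11), then n is congruent to one of 0, 1, 2, 3, 4, 6, 7, 8, 9, 10 modulo 11, and these give n³ ≡ 0, 1, 8, 5, 9, 7, 2, 6, 3, 10 respectively — never 4.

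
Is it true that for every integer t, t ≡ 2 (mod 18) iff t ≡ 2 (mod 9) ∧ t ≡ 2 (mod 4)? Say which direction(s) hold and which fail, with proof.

Only the converse holds.

[⇒] This fails: t = 20 gives 20 ≡ 2 (mod 18) but 20 ≡ 0 (mod 4), so the conjunction on the right does not hold.

[⇐] Conversely, if t ≡ 2 (mod 9) and t ≡ 2 (mod 4), then by the Chinese remainder theorem t ≡ 2 (mod 36). Since 2 ≡ 2 (mod 18) and 18 ∣ 36, we get t ≡ 2 (mod 18).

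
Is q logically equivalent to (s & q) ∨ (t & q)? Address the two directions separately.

(⟹) This fails. Under s = F, t = F, q = T, the left side is true but the right side is false.

(⟸) Assume the antecedent. If s is true, the antecedent forces (s = T, t = F, q = T) or (s = T, t = T, q = T), and q holds there. If s is false, the antecedent forces (s = F, t = T, q = T), and q holds there. Either way q holds.

Not equivalent: only (⇐) holds.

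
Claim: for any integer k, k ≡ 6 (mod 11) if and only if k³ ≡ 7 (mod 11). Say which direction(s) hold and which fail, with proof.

Equivalent; both directions hold.

[⇐] For the converse, argue contrapositively. If k ≢ 6 (mod 11), then k is congruent to one of 0, 1, 2, 3, 4, 5, 7, 8, 9, 10 modulo 11, and these give k³ ≡ 0, 1, 8, 5, 9, 4, 2, 6, 3, 10 respectively — never 7.

[⇒] Suppose k ≡ 6 (mod 11). Write k = 11j + 6. Then (11j + 6)³ = 1331j³ + 2178j² + 1188j + 216 = 11(121j³ + 198j² + 108j + 19) + 7, so k³ ≡ 7 (mod 11).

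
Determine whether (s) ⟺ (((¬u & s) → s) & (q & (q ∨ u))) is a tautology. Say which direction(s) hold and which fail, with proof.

(⟹) This fails. Under q = F, s = T, u = F, the left side is true but the right side is false.

(⟸) This fails. Under q = T, s = F, u = F, the left side is false but the right side is true.

Both directions fail.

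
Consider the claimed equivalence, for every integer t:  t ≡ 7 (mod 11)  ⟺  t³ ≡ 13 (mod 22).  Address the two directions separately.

Not equivalent: only (⇐) holds.

[⇒] This fails: take t = 18. Then 18 ≡ 7 (mod 11), but 18³ = 5832 ≡ 2 (mod 22), not 13.

[⇐] Conversely, the residues r modulo 22 with r³ ≡ 13 (mod 22) are exactly {7}, and each is ≡ 7 (mod 11).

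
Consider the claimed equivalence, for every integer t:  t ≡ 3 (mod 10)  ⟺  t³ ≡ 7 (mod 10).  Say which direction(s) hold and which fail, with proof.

(⟹) Suppose t ≡ 3 (mod 10). Write t = 10j + 3. Then (10j + 3)³ = 1000j³ + 900j² + 270j + 27 = 10(100j³ + 90j² + 27j + 2) + 7, so t³ ≡ 7 (mod 10).

(⟸) Conversely, suppose t³ ≡ 7 (mod 10). The only residue r in {0, …, 9} with r³ ≡ 7 (mod 10) is r = 3, so t ≡ 3 (mod 10).

Both implications hold.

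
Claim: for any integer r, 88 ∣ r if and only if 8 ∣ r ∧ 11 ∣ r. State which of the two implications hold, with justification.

(→) If 88 ∣ r, write r = 88q. Since 88 = 11·8, r = 8·(11q), so 8 ∣ r; and since 88 = 8·11, r = 11·(8q), so 11 ∣ r.

(←) Suppose 8 ∣ r and 11 ∣ r. Any common multiple of 8 and 11 is a multiple of their lcm; here gcd(8, 11) = 1, so lcm(8, 11) = 8·11 = 88, so 88 ∣ r.

The biconditional holds.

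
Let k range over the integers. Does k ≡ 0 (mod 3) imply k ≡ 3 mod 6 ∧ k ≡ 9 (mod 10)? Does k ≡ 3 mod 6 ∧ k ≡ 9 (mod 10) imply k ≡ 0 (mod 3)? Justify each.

(⇒) This fails: k = 0 gives 0 ≡ 0 (mod 3) but 0 ≡ 0 (mod 6), so the conjunction on the right does not hold.

(⇐) Conversely, if k ≡ 3 (mod 6) and k ≡ 9 (mod 10), then by the Chinese remainder theorem k ≡ 9 (mod 30). Since 9 ≡ 0 (mod 3) and 3 ∣ 30, we get k ≡ 0 (mod 3).

Not equivalent: only (⇐) holds.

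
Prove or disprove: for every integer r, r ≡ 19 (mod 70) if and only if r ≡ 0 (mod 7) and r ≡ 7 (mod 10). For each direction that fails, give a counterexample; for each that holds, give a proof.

(⇒) fails and (⇐) fails.

(⇒) This fails: r = 19 gives 19 ≡ 19 (mod 70) but 19 ≡ 5 (mod 7), so the conjunction on the right does not hold.

(⇐) This fails: r = 7 satisfies both congruences on the right (7 ≡ 0 mod 7 and 7 ≡ 7 mod 10) yet 7 ≡ 7 (mod 70), not 19.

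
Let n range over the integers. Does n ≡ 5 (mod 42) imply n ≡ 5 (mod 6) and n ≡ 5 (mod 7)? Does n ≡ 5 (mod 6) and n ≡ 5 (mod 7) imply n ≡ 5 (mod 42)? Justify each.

Both implications hold.

(⟹) Suppose n ≡ 5 (mod 42); write n = 42j + 5. Since 6 ∣ 42, reducing mod 6 gives n ≡ 5 (mod 6); since 7 ∣ 42, reducing mod 7 gives n ≡ 5 (mod 7).

(⟸) Conversely, if n ≡ 5 (mod 6) and n ≡ 5 (mod 7), then by the Chinese remainder theorem n ≡ 5 (mod 42). This is exactly n ≡ 5 (mod 42).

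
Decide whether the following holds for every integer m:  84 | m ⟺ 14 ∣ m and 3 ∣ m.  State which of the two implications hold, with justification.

[⇐] This fails: take m = 42. Both 14 ∣ 42 and 3 ∣ 42, yet 42 is not a multiple of 84 (since 42 = 0·84 + 42), so 84 ∤ 42.

[⇒] If 84 ∣ m, write m = 84q. Since 84 = 6·14, m = 14·(6q), so 14 ∣ m; and since 84 = 28·3, m = 3·(28q), so 3 ∣ m.

Not equivalent: only (⇒) holds.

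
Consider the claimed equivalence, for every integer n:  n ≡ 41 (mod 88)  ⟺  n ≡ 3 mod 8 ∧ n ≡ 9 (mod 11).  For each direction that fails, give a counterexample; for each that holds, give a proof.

(⇒) This fails: n = 41 gives 41 ≡ 41 (mod 88) but 41 ≡ 1 (mod 8), so the conjunction on the right does not hold.

(⇐) This fails: n = 75 satisfies both congruences on the right (75 ≡ 3 mod 8 and 75 ≡ 9 mod 11) yet 75 ≡ 75 (mod 88), not 41.

(⇒) fails and (⇐) fails.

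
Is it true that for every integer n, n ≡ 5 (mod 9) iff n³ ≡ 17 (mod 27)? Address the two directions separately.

Forward direction. Suppose n ≡ 5 (mod 9). Working modulo 27, n ∈ {5, 14, 23}; for each such r, r³ ≡ 17 (mod 27).

Converse. The residues r modulo 27 with r³ ≡ 17 (mod 27) are exactly {5, 14, 23}, and each is ≡ 5 (mod 9).

The biconditional holds.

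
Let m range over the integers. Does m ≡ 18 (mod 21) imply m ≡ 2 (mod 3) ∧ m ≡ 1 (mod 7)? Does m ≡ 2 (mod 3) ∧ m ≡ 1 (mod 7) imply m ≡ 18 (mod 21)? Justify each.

Forward direction. This fails: m = 18 gives 18 ≡ 18 (mod 21) but 18 ≡ 0 (mod 3), so the conjunction on the right does not hold.

Converse. This fails: m = 8 satisfies both congruences on the right (8 ≡ 2 mod 3 and 8 ≡ 1 mod 7) yet 8 ≡ 8 (mod 21), not 18.

Neither direction holds.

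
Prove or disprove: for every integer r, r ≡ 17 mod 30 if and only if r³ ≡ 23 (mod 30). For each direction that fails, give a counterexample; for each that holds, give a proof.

[⇒] Suppose r ≡ 17 mod 30. Write r = 30j + 17. Then (30j + 17)³ = 27000j³ + 45900j² + 26010j + 4913 = 30(900j³ + 1530j² + 867j + 163) + 23, so r³ ≡ 23 (mod 30).

[⇐] Conversely, suppose r³ ≡ 23 (mod 30). The only residue r in {0, …, 29} with r³ ≡ 23 (mod 30) is r = 17, so r ≡ 17 (mod 30).

The biconditional holds.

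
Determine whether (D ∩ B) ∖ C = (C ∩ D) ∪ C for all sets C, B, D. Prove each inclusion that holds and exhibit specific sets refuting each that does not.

Forward inclusion. This inclusion fails. Take C = ∅, B = {1}, D = {1}; then 1 ∈ (D ∩ B) ∖ C but 1 ∉ (C ∩ D) ∪ C.

Reverse inclusion. This inclusion fails. Take C = {1}, B = ∅, D = ∅; then 1 ∈ (C ∩ D) ∪ C but 1 ∉ (D ∩ B) ∖ C.

Neither inclusion holds.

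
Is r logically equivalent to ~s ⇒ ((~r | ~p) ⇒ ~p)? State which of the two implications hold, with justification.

(→) Assume the antecedent. If r is true, ~s ⇒ ((~r | ~p) ⇒ ~p) reduces to true regardless of the other variables. If r is false, the antecedent cannot hold. Either way ~s ⇒ ((~r | ~p) ⇒ ~p) holds.

(←) This fails. Under r = F, s = F, p = F, the left side is false but the right side is true.

Not equivalent: only (⇒) holds.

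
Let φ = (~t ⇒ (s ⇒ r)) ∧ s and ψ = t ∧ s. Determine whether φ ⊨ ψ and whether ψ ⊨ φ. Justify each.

(⇐) Assume the antecedent. If s is true, the antecedent forces (s = T, r = F, t = T) or (s = T, r = T, t = T), and (~t ⇒ (s ⇒ r)) ∧ s holds there. If s is false, the antecedent cannot hold. Either way (~t ⇒ (s ⇒ r)) ∧ s holds.

(⇒) This fails. Under s = T, r = T, t = F, the left side is true but the right side is false.

(⇒) fails; (⇐) holds.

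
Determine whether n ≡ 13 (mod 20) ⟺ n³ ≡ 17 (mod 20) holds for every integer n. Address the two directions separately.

Equivalent; both directions hold.

(←) Suppose n³ ≡ 17 (mod 20). The only residue r in {0, …, 19} with r³ ≡ 17 (mod 20) is r = 13, so n ≡ 13 (mod 20).

(→) Suppose n ≡ 13 (mod 20). Write n = 20j + 13. Then (20j + 13)³ = 8000j³ + 15600j² + 10140j + 2197 = 20(400j³ + 780j² + 507j + 109) + 17, so n³ ≡ 17 (mod 20).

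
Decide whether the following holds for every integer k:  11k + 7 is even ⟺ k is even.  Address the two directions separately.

Forward direction. This fails: k = 1 gives 11k + 7 = 18, which is even, but 1 is odd, not even.

Converse. This also fails: k = 6 is even, but 11k + 7 = 73 is odd, not even.

(⇒) fails and (⇐) fails.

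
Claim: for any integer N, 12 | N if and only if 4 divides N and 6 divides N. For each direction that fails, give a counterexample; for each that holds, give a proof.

Both directions hold; the statement is true.

[⇒] If 12 ∣ N, write N = 12q. Since 12 = 3·4, N = 4·(3q), so 4 ∣ N; and since 12 = 2·6, N = 6·(2q), so 6 ∣ N.

[⇐] Suppose 4 ∣ N and 6 ∣ N. Any common multiple of 4 and 6 is a multiple of their lcm; here lcm(4, 6) = 4·6/gcd(4, 6) = 24/2 = 12, so 12 ∣ N.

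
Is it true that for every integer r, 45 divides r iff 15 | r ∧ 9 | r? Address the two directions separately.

The biconditional holds.

(⟹) If 45 ∣ r, write r = 45q. Since 45 = 3·15, r = 15·(3q), so 15 ∣ r; and since 45 = 5·9, r = 9·(5q), so 9 ∣ r.

(⟸) Suppose 15 ∣ r and 9 ∣ r. Any common multiple of 15 and 9 is a multiple of their lcm; here lcm(15, 9) = 15·9/gcd(15, 9) = 135/3 = 45, so 45 ∣ r.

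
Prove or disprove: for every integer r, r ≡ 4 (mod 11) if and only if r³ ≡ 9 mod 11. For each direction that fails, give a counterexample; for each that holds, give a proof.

[⇒] Suppose r ≡ 4 (mod 11). Write r = 11j + 4. Then (11j + 4)³ = 1331j³ + 1452j² + 528j + 64 = 11(121j³ + 132j² + 48j + 5) + 9, so r³ ≡ 9 (mod 11).

[⇐] For the converse, argue contrapositively. If r ≢ 4 (mod 11), then r is congruent to one of 0, 1, 2, 3, 5, 6, 7, 8, 9, 10 modulo 11, and these give r³ ≡ 0, 1, 8, 5, 4, 7, 2, 6, 3, 10 respectively — never 9.

Both implications hold.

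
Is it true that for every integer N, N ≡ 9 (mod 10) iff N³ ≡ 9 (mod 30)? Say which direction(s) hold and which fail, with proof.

[⇐] The residues r modulo 30 with r³ ≡ 9 (mod 30) are exactly {9}, and each is ≡ 9 (mod 10).

[⇒] This fails: take N = 19. Then 19 ≡ 9 (mod 10), but 19³ = 6859 ≡ 19 (mod 30), not 9.

Only the converse holds.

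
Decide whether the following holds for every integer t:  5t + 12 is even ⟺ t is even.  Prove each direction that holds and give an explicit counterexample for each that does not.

Equivalent; both directions hold.

Forward direction. Suppose 5t + 12 is even. Since 5 is odd, 5t and t have the same parity, so 5t + 12 ≡ t + 12 (mod 2). As 12 is even, 5t + 12 is even exactly when t is even. Thus t is even.

Converse. Suppose t is even; write t = 2j. Then 5t + 12 = 5·(2j) + 12 = 2·5j + 12, which is even.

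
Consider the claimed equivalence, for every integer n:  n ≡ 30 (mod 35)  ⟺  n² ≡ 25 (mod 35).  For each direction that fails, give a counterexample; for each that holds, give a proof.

Only the forward implication holds.

(⟹) Suppose n ≡ 30 (mod 35). Write n = 35j + 30. Then (35j + 30)² = 1225j² + 2100j + 900 = 35(35j² + 60j + 25) + 25, so n² ≡ 25 (mod 35).

(⟸) This fails: take n = 5. Then 5² = 25 ≡ 25 (mod 35), yet 5 ≡ 5 (mod 35), not 30.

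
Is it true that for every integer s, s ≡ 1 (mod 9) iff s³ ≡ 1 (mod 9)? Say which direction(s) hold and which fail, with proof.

The forward direction holds; the converse fails.

(⇒) Suppose s ≡ 1 (mod 9). Write s = 9j + 1. Then (9j + 1)³ = 729j³ + 243j² + 27j + 1 = 9(81j³ + 27j² + 3j) + 1, so s³ ≡ 1 (mod 9).

(⇐) This fails: take s = 4. Then 4³ = 64 ≡ 1 (mod 9), yet 4 ≡ 4 (mod 9), not 1.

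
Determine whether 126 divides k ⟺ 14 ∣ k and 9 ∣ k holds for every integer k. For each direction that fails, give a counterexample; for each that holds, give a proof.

The biconditional holds.

(→) If 126 ∣ k, write k = 126q. Since 126 = 9·14, k = 14·(9q), so 14 ∣ k; and since 126 = 14·9, k = 9·(14q), so 9 ∣ k.

(←) Suppose 14 ∣ k and 9 ∣ k. Any common multiple of 14 and 9 is a multiple of their lcm; here gcd(14, 9) = 1, so lcm(14, 9) = 14·9 = 126, so 126 ∣ k.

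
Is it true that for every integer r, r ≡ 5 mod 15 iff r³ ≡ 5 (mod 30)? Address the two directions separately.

Forward direction. This fails: take r = 20. Then 20 ≡ 5 (mod 15), but 20³ = 8000 ≡ 20 (mod 30), not 5.

Converse. The residues r modulo 30 with r³ ≡ 5 (mod 30) are exactly {5}, and each is ≡ 5 (mod 15).

(⇒) fails; (⇐) holds.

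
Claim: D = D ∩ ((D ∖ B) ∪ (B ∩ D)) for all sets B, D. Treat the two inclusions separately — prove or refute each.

The two sets are equal.

(⟹) Let x ∈ D. Then either x ∈ D and x ∉ B; or x ∈ B ∩ D. In each case x ∈ D ∩ ((D ∖ B) ∪ (B ∩ D)), so D ⊆ D ∩ ((D ∖ B) ∪ (B ∩ D)).

(⟸) Let x ∈ D ∩ ((D ∖ B) ∪ (B ∩ D)). Then either x ∈ D and x ∉ B; or x ∈ B ∩ D. In each case x ∈ D, so D ∩ ((D ∖ B) ∪ (B ∩ D)) ⊆ D.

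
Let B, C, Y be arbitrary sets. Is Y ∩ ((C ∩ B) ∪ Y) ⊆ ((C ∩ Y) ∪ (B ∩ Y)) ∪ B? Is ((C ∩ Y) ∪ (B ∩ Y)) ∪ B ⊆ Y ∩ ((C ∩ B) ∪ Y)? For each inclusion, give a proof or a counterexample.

Neither inclusion holds.

(⊆) This inclusion fails. Take B = ∅, C = ∅, Y = {1}; then 1 ∈ Y ∩ ((C ∩ B) ∪ Y) but 1 ∉ ((C ∩ Y) ∪ (B ∩ Y)) ∪ B.

(⊇) This inclusion fails. Take B = {1}, C = ∅, Y = ∅; then 1 ∈ ((C ∩ Y) ∪ (B ∩ Y)) ∪ B but 1 ∉ Y ∩ ((C ∩ B) ∪ Y).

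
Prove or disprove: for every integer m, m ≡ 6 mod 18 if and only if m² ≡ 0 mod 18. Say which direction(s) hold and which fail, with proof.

(⟹) Suppose m ≡ 6 mod 18. Write m = 18j + 6. Then (18j + 6)² = 324j² + 216j + 36 = 18(18j² + 12j + 2) + 0, so m² ≡ 0 (mod 18).

(⟸) This fails: take m = 0. Then 0² = 0 ≡ 0 (mod 18), yet 0 ≡ 0 (mod 18), not 6.

Not equivalent: only (⇒) holds.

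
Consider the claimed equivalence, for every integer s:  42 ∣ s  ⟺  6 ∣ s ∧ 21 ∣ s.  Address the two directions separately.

[⇒] If 42 ∣ s, write s = 42q. Since 42 = 7·6, s = 6·(7q), so 6 ∣ s; and since 42 = 2·21, s = 21·(2q), so 21 ∣ s.

[⇐] Suppose 6 ∣ s and 21 ∣ s. Any common multiple of 6 and 21 is a multiple of their lcm; here lcm(6, 21) = 6·21/gcd(6, 21) = 126/3 = 42, so 42 ∣ s.

Both implications hold.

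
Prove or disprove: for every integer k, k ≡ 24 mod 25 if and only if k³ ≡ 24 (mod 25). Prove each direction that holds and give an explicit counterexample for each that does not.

Both directions hold.

(→) Suppose k ≡ 24 mod 25. Write k = 25j + 24. Then (25j + 24)³ = 15625j³ + 45000j² + 43200j + 13824 = 25(625j³ + 1800j² + 1728j + 552) + 24, so k³ ≡ 24 (mod 25).

(←) Conversely, suppose k³ ≡ 24 (mod 25). The only residue r in {0, …, 24} with r³ ≡ 24 (mod 25) is r = 24, so k ≡ 24 (mod 25).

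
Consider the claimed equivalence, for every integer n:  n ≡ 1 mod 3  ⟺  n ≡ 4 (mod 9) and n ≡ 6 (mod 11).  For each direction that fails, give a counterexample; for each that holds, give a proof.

Only the reverse direction holds.

Forward direction. This fails: n = 1 gives 1 ≡ 1 (mod 3) but 1 ≡ 1 (mod 9), so the conjunction on the right does not hold.

Converse. If n ≡ 4 (mod 9) and n ≡ 6 (mod 11), then by the Chinese remainder theorem n ≡ 94 (mod 99). Since 94 ≡ 1 (mod 3) and 3 ∣ 99, we get n ≡ 1 (mod 3).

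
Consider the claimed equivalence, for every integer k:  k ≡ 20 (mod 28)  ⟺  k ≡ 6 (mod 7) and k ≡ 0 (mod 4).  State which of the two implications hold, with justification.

[⇐] If k ≡ 6 (mod 7) and k ≡ 0 (mod 4), then by the Chinese remainder theorem k ≡ 20 (mod 28). This is exactly k ≡ 20 (mod 28).

[⇒] Suppose k ≡ 20 (mod 28); write k = 28j + 20. Since 7 ∣ 28, reducing mod 7 gives k ≡ 20 ≡ 6 (mod 7); since 4 ∣ 28, reducing mod 4 gives k ≡ 20 ≡ 0 (mod 4).

Both implications hold.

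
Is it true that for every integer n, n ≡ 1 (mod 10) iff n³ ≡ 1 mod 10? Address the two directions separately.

Both directions hold; the statement is true.

(→) Suppose n ≡ 1 (mod 10). Write n = 10j + 1. Then (10j + 1)³ = 1000j³ + 300j² + 30j + 1 = 10(100j³ + 30j² + 3j) + 1, so n³ ≡ 1 (mod 10).

(←) Conversely, suppose n³ ≡ 1 (mod 10). The only residue r in {0, …, 9} with r³ ≡ 1 (mod 10) is r = 1, so n ≡ 1 (mod 10).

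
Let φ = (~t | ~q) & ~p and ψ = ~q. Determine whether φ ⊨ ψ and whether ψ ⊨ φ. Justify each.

(→) This fails. Under t = F, p = F, q = T, the left side is true but the right side is false.

(←) This fails. Under t = F, p = T, q = F, the left side is false but the right side is true.

Both directions fail.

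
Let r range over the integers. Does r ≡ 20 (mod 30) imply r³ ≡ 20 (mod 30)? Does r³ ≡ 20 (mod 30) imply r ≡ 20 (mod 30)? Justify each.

Equivalent; both directions hold.

[⇒] Suppose r ≡ 20 (mod 30). Write r = 30j + 20. Then (30j + 20)³ = 27000j³ + 54000j² + 36000j + 8000 = 30(900j³ + 1800j² + 1200j + 266) + 20, so r³ ≡ 20 (mod 30).

[⇐] Conversely, suppose r³ ≡ 20 (mod 30). The only residue r in {0, …, 29} with r³ ≡ 20 (mod 30) is r = 20, so r ≡ 20 (mod 30).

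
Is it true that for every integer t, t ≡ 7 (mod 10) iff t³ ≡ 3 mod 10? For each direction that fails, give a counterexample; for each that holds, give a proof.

(⇐) For the converse, argue contrapositively. If t ≢ 7 (mod 10), then t is congruent to one of 0, 1, 2, 3, 4, 5, 6, 8, 9 modulo 10, and these give t³ ≡ 0, 1, 8, 7, 4, 5, 6, 2, 9 respectively — never 3.

(⇒) Suppose t ≡ 7 (mod 10). Write t = 10j + 7. Then (10j + 7)³ = 1000j³ + 2100j² + 1470j + 343 = 10(100j³ + 210j² + 147j + 34) + 3, so t³ ≡ 3 (mod 10).

Equivalent; both directions hold.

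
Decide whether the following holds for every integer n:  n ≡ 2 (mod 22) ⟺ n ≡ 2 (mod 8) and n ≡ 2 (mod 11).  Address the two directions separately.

(⇒) This fails: n = 24 gives 24 ≡ 2 (mod 22) but 24 ≡ 0 (mod 8), so the conjunction on the right does not hold.

(⇐) Conversely, if n ≡ 2 (mod 8) and n ≡ 2 (mod 11), then by the Chinese remainder theorem n ≡ 2 (mod 88). Since 2 ≡ 2 (mod 22) and 22 ∣ 88, we get n ≡ 2 (mod 22).

(⇒) fails; (⇐) holds.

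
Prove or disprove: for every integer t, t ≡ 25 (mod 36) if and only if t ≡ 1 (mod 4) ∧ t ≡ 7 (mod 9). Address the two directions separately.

(⇐) If t ≡ 1 (mod 4) and t ≡ 7 (mod 9), then by the Chinese remainder theorem t ≡ 25 (mod 36). This is exactly t ≡ 25 (mod 36).

(⇒) Suppose t ≡ 25 (mod 36); write t = 36j + 25. Since 4 ∣ 36, reducing mod 4 gives t ≡ 25 ≡ 1 (mod 4); since 9 ∣ 36, reducing mod 9 gives t ≡ 25 ≡ 7 (mod 9).

Equivalent; both directions hold.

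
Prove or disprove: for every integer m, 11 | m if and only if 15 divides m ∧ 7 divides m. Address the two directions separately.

(⇒) This fails: take m = 11. Certainly 11 ∣ 11, but 15 ∤ 11.

(⇐) This fails: take m = 105. Both 15 ∣ 105 and 7 ∣ 105, yet 105 is not a multiple of 11 (since 105 = 9·11 + 6), so 11 ∤ 105.

(⇒) fails and (⇐) fails.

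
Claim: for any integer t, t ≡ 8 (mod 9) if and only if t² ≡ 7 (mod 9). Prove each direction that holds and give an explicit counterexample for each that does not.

Neither implication holds.

[⇒] This fails: take t = 8. Then 8 ≡ 8 (mod 9), but 8² = 64 ≡ 1 (mod 9), not 7.

[⇐] This fails: take t = 4. Then 4² = 16 ≡ 7 (mod 9), yet 4 ≡ 4 (mod 9), not 8.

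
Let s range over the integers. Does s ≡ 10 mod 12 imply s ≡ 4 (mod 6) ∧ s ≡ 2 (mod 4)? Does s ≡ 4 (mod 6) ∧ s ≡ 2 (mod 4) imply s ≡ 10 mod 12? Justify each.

The biconditional holds.

(⇒) Suppose s ≡ 10 (mod 12); write s = 12j + 10. Since 6 ∣ 12, reducing mod 6 gives s ≡ 10 ≡ 4 (mod 6); since 4 ∣ 12, reducing mod 4 gives s ≡ 10 ≡ 2 (mod 4).

(⇐) Conversely, if s ≡ 4 (mod 6) and s ≡ 2 (mod 4), then by the Chinese remainder theorem s ≡ 10 (mod 12). This is exactly s ≡ 10 (mod 12).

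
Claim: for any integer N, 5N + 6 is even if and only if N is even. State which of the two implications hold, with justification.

Both directions hold.

(⇒) Suppose 5N + 6 is even. Since 5 is odd, 5N and N have the same parity, so 5N + 6 ≡ N + 6 (mod 2). As 6 is even, 5N + 6 is even exactly when N is even. Thus N is even.

(⇐) Conversely, suppose N is even; write N = 2j. Then 5N + 6 = 5·(2j) + 6 = 2·5j + 6, which is even.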